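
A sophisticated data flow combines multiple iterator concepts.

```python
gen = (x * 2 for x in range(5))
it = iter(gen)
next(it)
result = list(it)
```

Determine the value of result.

Step 1: Generator produces [0, 2, 4, 6, 8].
Step 2: next(it) consumes first element (0).
Step 3: list(it) collects remaining: [2, 4, 6, 8].
Therefore result = [2, 4, 6, 8].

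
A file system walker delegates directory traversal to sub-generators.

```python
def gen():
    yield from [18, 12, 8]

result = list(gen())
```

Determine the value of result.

Step 1: yield from delegates to the iterable, yielding each element.
Step 2: Collected values: [18, 12, 8].
Therefore result = [18, 12, 8].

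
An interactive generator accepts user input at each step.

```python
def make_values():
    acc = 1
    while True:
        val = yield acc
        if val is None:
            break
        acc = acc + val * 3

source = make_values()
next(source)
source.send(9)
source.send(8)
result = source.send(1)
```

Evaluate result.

Step 1: next() -> yield acc=1.
Step 2: send(9) -> val=9, acc = 1 + 9*3 = 28, yield 28.
Step 3: send(8) -> val=8, acc = 28 + 8*3 = 52, yield 52.
Step 4: send(1) -> val=1, acc = 52 + 1*3 = 55, yield 55.
Therefore result = 55.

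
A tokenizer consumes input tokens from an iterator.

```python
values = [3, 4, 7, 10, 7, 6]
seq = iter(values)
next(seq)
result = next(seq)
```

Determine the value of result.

Step 1: Create iterator over [3, 4, 7, 10, 7, 6].
Step 2: next() consumes 3.
Step 3: next() returns 4.
Therefore result = 4.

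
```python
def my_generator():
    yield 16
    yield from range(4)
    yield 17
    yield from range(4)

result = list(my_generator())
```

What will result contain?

Step 1: Trace yields in order:
  yield 16
  yield 0
  yield 1
  yield 2
  yield 3
  yield 17
  yield 0
  yield 1
  yield 2
  yield 3
Therefore result = [16, 0, 1, 2, 3, 17, 0, 1, 2, 3].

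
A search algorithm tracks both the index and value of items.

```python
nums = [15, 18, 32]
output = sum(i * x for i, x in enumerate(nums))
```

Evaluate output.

Step 1: Compute i * x for each (i, x) in enumerate([15, 18, 32]):
  i=0, x=15: 0*15 = 0
  i=1, x=18: 1*18 = 18
  i=2, x=32: 2*32 = 64
Step 2: sum = 0 + 18 + 64 = 82.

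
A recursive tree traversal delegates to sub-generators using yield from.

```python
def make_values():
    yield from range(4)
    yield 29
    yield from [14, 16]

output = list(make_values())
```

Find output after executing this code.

Step 1: Trace yields in order:
  yield 0
  yield 1
  yield 2
  yield 3
  yield 29
  yield 14
  yield 16
Therefore output = [0, 1, 2, 3, 29, 14, 16].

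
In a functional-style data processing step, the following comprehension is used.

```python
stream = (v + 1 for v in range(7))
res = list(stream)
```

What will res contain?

Step 1: For each v in range(7), compute v+1:
  v=0: 0+1 = 1
  v=1: 1+1 = 2
  v=2: 2+1 = 3
  v=3: 3+1 = 4
  v=4: 4+1 = 5
  v=5: 5+1 = 6
  v=6: 6+1 = 7
Therefore res = [1, 2, 3, 4, 5, 6, 7].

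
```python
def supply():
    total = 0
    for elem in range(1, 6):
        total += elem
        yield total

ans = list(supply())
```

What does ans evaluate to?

Step 1: Generator accumulates running sum:
  elem=1: total = 1, yield 1
  elem=2: total = 3, yield 3
  elem=3: total = 6, yield 6
  elem=4: total = 10, yield 10
  elem=5: total = 15, yield 15
Therefore ans = [1, 3, 6, 10, 15].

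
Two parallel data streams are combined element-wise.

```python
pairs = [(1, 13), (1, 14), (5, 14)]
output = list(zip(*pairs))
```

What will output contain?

Step 1: zip(*pairs) transposes: unzips [(1, 13), (1, 14), (5, 14)] into separate sequences.
Step 2: First elements: (1, 1, 5), second elements: (13, 14, 14).
Therefore output = [(1, 1, 5), (13, 14, 14)].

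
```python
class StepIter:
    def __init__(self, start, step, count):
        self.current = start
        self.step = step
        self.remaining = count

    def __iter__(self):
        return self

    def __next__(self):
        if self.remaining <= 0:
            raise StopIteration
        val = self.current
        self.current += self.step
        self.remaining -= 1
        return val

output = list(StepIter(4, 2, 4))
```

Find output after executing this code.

Step 1: StepIter starts at 4, increments by 2, for 4 steps:
  Yield 4, then current += 2
  Yield 6, then current += 2
  Yield 8, then current += 2
  Yield 10, then current += 2
Therefore output = [4, 6, 8, 10].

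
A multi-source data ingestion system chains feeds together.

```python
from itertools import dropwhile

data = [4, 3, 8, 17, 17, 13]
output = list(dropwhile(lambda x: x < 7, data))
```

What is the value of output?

Step 1: dropwhile drops elements while < 7:
  4 < 7: dropped
  3 < 7: dropped
  8: kept (dropping stopped)
Step 2: Remaining elements kept regardless of condition.
Therefore output = [8, 17, 17, 13].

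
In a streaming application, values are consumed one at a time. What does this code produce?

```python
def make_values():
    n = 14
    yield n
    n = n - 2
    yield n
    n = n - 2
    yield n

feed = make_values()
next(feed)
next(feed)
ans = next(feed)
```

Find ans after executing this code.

Step 1: Trace through generator execution:
  Yield 1: n starts at 14, yield 14
  Yield 2: n = 14 - 2 = 12, yield 12
  Yield 3: n = 12 - 2 = 10, yield 10
Step 2: First next() gets 14, second next() gets the second value, third next() yields 10.
Therefore ans = 10.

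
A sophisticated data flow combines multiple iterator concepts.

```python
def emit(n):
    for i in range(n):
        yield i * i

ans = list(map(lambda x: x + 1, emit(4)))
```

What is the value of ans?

Step 1: emit(4) yields squares: [0, 1, 4, 9].
Step 2: map adds 1 to each: [1, 2, 5, 10].
Therefore ans = [1, 2, 5, 10].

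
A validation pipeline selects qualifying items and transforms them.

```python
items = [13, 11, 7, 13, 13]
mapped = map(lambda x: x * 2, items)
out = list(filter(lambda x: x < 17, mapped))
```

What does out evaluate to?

Step 1: Map x * 2:
  13 -> 26
  11 -> 22
  7 -> 14
  13 -> 26
  13 -> 26
Step 2: Filter for < 17:
  26: removed
  22: removed
  14: kept
  26: removed
  26: removed
Therefore out = [14].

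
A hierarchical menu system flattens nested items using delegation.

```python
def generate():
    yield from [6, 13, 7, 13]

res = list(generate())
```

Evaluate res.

Step 1: yield from delegates to the iterable, yielding each element.
Step 2: Collected values: [6, 13, 7, 13].
Therefore res = [6, 13, 7, 13].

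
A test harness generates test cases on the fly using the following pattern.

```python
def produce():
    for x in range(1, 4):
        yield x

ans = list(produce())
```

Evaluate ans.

Step 1: The generator yields each value from range(1, 4).
Step 2: list() consumes all yields: [1, 2, 3].
Therefore ans = [1, 2, 3].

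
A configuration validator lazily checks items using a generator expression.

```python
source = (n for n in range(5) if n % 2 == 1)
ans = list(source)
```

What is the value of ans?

Step 1: Filter range(5) keeping only odd values:
  n=0: even, excluded
  n=1: odd, included
  n=2: even, excluded
  n=3: odd, included
  n=4: even, excluded
Therefore ans = [1, 3].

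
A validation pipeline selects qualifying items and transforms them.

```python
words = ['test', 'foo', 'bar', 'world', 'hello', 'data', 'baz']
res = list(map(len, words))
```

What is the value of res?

Step 1: Map len() to each word:
  'test' -> 4
  'foo' -> 3
  'bar' -> 3
  'world' -> 5
  'hello' -> 5
  'data' -> 4
  'baz' -> 3
Therefore res = [4, 3, 3, 5, 5, 4, 3].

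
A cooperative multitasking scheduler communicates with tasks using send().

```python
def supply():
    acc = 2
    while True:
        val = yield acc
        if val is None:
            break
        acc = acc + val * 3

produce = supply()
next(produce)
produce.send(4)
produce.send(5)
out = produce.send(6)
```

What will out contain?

Step 1: next() -> yield acc=2.
Step 2: send(4) -> val=4, acc = 2 + 4*3 = 14, yield 14.
Step 3: send(5) -> val=5, acc = 14 + 5*3 = 29, yield 29.
Step 4: send(6) -> val=6, acc = 29 + 6*3 = 47, yield 47.
Therefore out = 47.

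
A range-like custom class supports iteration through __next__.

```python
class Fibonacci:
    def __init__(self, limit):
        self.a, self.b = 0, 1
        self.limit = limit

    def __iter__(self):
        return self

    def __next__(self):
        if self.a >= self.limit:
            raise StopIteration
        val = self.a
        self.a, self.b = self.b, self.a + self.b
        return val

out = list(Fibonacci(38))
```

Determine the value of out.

Step 1: Fibonacci-like sequence (a=0, b=1) until >= 38:
  Yield 0, then a,b = 1,1
  Yield 1, then a,b = 1,2
  Yield 1, then a,b = 2,3
  Yield 2, then a,b = 3,5
  Yield 3, then a,b = 5,8
  Yield 5, then a,b = 8,13
  Yield 8, then a,b = 13,21
  Yield 13, then a,b = 21,34
  Yield 21, then a,b = 34,55
  Yield 34, then a,b = 55,89
Step 2: 55 >= 38, stop.
Therefore out = [0, 1, 1, 2, 3, 5, 8, 13, 21, 34].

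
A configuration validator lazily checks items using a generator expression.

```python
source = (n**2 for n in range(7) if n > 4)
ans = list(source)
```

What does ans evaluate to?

Step 1: For range(7), keep n > 4, then square:
  n=0: 0 <= 4, excluded
  n=1: 1 <= 4, excluded
  n=2: 2 <= 4, excluded
  n=3: 3 <= 4, excluded
  n=4: 4 <= 4, excluded
  n=5: 5 > 4, yield 5**2 = 25
  n=6: 6 > 4, yield 6**2 = 36
Therefore ans = [25, 36].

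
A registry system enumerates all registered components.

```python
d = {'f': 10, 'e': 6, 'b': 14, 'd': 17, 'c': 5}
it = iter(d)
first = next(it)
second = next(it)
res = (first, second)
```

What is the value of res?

Step 1: iter(d) iterates over keys: ['f', 'e', 'b', 'd', 'c'].
Step 2: first = next(it) = 'f', second = next(it) = 'e'.
Therefore res = ('f', 'e').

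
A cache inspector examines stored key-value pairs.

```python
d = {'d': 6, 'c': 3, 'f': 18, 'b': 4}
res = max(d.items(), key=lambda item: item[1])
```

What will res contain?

Step 1: Find item with maximum value:
  ('d', 6)
  ('c', 3)
  ('f', 18)
  ('b', 4)
Step 2: Maximum value is 18 at key 'f'.
Therefore res = ('f', 18).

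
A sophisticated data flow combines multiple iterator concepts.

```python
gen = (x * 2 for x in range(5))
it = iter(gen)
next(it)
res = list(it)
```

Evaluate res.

Step 1: Generator produces [0, 2, 4, 6, 8].
Step 2: next(it) consumes first element (0).
Step 3: list(it) collects remaining: [2, 4, 6, 8].
Therefore res = [2, 4, 6, 8].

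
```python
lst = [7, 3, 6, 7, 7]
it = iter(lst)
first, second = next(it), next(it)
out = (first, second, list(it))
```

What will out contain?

Step 1: Create iterator over [7, 3, 6, 7, 7].
Step 2: first = 7, second = 3.
Step 3: Remaining elements: [6, 7, 7].
Therefore out = (7, 3, [6, 7, 7]).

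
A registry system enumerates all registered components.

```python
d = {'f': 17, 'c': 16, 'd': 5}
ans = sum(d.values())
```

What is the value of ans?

Step 1: d.values() = [17, 16, 5].
Step 2: sum = 38.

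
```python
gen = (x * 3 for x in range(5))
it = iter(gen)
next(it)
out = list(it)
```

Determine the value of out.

Step 1: Generator produces [0, 3, 6, 9, 12].
Step 2: next(it) consumes first element (0).
Step 3: list(it) collects remaining: [3, 6, 9, 12].
Therefore out = [3, 6, 9, 12].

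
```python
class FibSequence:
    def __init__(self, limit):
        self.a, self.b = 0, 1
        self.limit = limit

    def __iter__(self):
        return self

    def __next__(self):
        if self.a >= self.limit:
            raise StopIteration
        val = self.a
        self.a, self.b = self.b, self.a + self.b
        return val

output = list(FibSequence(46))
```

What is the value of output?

Step 1: Fibonacci-like sequence (a=0, b=1) until >= 46:
  Yield 0, then a,b = 1,1
  Yield 1, then a,b = 1,2
  Yield 1, then a,b = 2,3
  Yield 2, then a,b = 3,5
  Yield 3, then a,b = 5,8
  Yield 5, then a,b = 8,13
  Yield 8, then a,b = 13,21
  Yield 13, then a,b = 21,34
  Yield 21, then a,b = 34,55
  Yield 34, then a,b = 55,89
Step 2: 55 >= 46, stop.
Therefore output = [0, 1, 1, 2, 3, 5, 8, 13, 21, 34].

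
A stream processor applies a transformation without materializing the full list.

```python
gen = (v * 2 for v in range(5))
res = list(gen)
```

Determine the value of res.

Step 1: For each v in range(5), compute v*2:
  v=0: 0*2 = 0
  v=1: 1*2 = 2
  v=2: 2*2 = 4
  v=3: 3*2 = 6
  v=4: 4*2 = 8
Therefore res = [0, 2, 4, 6, 8].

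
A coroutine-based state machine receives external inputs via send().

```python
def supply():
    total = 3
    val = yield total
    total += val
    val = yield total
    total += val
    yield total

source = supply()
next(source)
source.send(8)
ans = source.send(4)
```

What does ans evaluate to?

Step 1: next() -> yield total=3.
Step 2: send(8) -> val=8, total = 3+8 = 11, yield 11.
Step 3: send(4) -> val=4, total = 11+4 = 15, yield 15.
Therefore ans = 15.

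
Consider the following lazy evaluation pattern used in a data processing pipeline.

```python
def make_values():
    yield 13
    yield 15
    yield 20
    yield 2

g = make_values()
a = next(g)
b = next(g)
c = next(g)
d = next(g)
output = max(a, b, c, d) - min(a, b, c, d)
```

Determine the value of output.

Step 1: Create generator and consume all values:
  a = next(g) = 13
  b = next(g) = 15
  c = next(g) = 20
  d = next(g) = 2
Step 2: max = 20, min = 2, output = 20 - 2 = 18.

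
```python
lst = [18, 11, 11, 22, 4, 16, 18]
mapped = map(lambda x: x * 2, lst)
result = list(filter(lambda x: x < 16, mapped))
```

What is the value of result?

Step 1: Map x * 2:
  18 -> 36
  11 -> 22
  11 -> 22
  22 -> 44
  4 -> 8
  16 -> 32
  18 -> 36
Step 2: Filter for < 16:
  36: removed
  22: removed
  22: removed
  44: removed
  8: kept
  32: removed
  36: removed
Therefore result = [8].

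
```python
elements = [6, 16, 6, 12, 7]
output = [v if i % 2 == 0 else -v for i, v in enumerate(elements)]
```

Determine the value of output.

Step 1: For each (i, v), keep v if i is even, negate if odd:
  i=0 (even): keep 6
  i=1 (odd): negate to -16
  i=2 (even): keep 6
  i=3 (odd): negate to -12
  i=4 (even): keep 7
Therefore output = [6, -16, 6, -12, 7].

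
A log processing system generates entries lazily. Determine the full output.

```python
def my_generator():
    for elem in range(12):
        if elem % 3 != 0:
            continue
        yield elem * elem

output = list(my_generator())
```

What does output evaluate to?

Step 1: Only yield elem**2 when elem is divisible by 3:
  elem=0: 0 % 3 == 0, yield 0**2 = 0
  elem=3: 3 % 3 == 0, yield 3**2 = 9
  elem=6: 6 % 3 == 0, yield 6**2 = 36
  elem=9: 9 % 3 == 0, yield 9**2 = 81
Therefore output = [0, 9, 36, 81].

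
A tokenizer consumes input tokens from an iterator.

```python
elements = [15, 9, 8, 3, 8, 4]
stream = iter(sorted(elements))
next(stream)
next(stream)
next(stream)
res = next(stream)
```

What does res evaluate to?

Step 1: sorted([15, 9, 8, 3, 8, 4]) = [3, 4, 8, 8, 9, 15].
Step 2: Create iterator and skip 3 elements.
Step 3: next() returns 8.
Therefore res = 8.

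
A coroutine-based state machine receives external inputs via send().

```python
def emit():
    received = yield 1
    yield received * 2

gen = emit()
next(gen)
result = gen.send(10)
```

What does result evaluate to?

Step 1: next(gen) advances to first yield, producing 1.
Step 2: send(10) resumes, received = 10.
Step 3: yield received * 2 = 10 * 2 = 20.
Therefore result = 20.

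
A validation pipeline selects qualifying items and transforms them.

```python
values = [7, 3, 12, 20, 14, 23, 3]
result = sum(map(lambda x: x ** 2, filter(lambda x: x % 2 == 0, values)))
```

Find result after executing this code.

Step 1: Filter even numbers from [7, 3, 12, 20, 14, 23, 3]: [12, 20, 14]
Step 2: Square each: [144, 400, 196]
Step 3: Sum = 740.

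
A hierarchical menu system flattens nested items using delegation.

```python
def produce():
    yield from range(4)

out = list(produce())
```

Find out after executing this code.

Step 1: yield from delegates to the iterable, yielding each element.
Step 2: Collected values: [0, 1, 2, 3].
Therefore out = [0, 1, 2, 3].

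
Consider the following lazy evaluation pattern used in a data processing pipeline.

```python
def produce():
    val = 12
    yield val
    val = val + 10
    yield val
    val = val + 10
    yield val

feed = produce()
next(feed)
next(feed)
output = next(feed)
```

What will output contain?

Step 1: Trace through generator execution:
  Yield 1: val starts at 12, yield 12
  Yield 2: val = 12 + 10 = 22, yield 22
  Yield 3: val = 22 + 10 = 32, yield 32
Step 2: First next() gets 12, second next() gets the second value, third next() yields 32.
Therefore output = 32.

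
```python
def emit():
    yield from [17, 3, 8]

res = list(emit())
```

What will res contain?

Step 1: yield from delegates to the iterable, yielding each element.
Step 2: Collected values: [17, 3, 8].
Therefore res = [17, 3, 8].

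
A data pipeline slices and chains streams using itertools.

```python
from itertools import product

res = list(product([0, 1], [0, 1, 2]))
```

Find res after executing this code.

Step 1: product([0, 1], [0, 1, 2]) gives all pairs:
  (0, 0)
  (0, 1)
  (0, 2)
  (1, 0)
  (1, 1)
  (1, 2)
Therefore res = [(0, 0), (0, 1), (0, 2), (1, 0), (1, 1), (1, 2)].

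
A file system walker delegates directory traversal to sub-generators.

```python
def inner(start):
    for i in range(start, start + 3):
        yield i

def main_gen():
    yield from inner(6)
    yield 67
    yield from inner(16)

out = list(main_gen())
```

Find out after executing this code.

Step 1: main_gen() delegates to inner(6):
  yield 6
  yield 7
  yield 8
Step 2: yield 67
Step 3: Delegates to inner(16):
  yield 16
  yield 17
  yield 18
Therefore out = [6, 7, 8, 67, 16, 17, 18].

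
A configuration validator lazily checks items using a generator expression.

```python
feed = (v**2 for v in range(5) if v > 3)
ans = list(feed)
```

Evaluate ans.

Step 1: For range(5), keep v > 3, then square:
  v=0: 0 <= 3, excluded
  v=1: 1 <= 3, excluded
  v=2: 2 <= 3, excluded
  v=3: 3 <= 3, excluded
  v=4: 4 > 3, yield 4**2 = 16
Therefore ans = [16].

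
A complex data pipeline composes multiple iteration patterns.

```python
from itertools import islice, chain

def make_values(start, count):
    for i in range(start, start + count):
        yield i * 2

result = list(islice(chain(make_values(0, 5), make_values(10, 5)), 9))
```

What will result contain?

Step 1: make_values(0, 5) yields [0, 2, 4, 6, 8].
Step 2: make_values(10, 5) yields [20, 22, 24, 26, 28].
Step 3: chain concatenates: [0, 2, 4, 6, 8, 20, 22, 24, 26, 28].
Step 4: islice takes first 9: [0, 2, 4, 6, 8, 20, 22, 24, 26].
Therefore result = [0, 2, 4, 6, 8, 20, 22, 24, 26].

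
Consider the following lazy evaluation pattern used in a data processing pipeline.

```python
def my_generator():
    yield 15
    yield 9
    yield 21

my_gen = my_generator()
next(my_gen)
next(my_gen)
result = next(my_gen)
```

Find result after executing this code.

Step 1: my_generator() creates a generator.
Step 2: next(my_gen) yields 15 (consumed and discarded).
Step 3: next(my_gen) yields 9 (consumed and discarded).
Step 4: next(my_gen) yields 21, assigned to result.
Therefore result = 21.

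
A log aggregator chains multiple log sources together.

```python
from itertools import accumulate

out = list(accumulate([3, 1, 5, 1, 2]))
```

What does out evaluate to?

Step 1: accumulate computes running sums:
  + 3 = 3
  + 1 = 4
  + 5 = 9
  + 1 = 10
  + 2 = 12
Therefore out = [3, 4, 9, 10, 12].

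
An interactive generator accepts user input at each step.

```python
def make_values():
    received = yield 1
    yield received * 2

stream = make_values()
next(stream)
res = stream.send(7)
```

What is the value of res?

Step 1: next(stream) advances to first yield, producing 1.
Step 2: send(7) resumes, received = 7.
Step 3: yield received * 2 = 7 * 2 = 14.
Therefore res = 14.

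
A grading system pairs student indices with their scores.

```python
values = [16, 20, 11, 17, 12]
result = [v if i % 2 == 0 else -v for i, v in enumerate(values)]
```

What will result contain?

Step 1: For each (i, v), keep v if i is even, negate if odd:
  i=0 (even): keep 16
  i=1 (odd): negate to -20
  i=2 (even): keep 11
  i=3 (odd): negate to -17
  i=4 (even): keep 12
Therefore result = [16, -20, 11, -17, 12].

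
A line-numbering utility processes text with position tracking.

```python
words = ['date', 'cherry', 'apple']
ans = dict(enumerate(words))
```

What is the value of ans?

Step 1: enumerate pairs indices with words:
  0 -> 'date'
  1 -> 'cherry'
  2 -> 'apple'
Therefore ans = {0: 'date', 1: 'cherry', 2: 'apple'}.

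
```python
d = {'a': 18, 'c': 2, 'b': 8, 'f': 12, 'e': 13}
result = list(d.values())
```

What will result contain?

Step 1: d.values() returns the dictionary values in insertion order.
Therefore result = [18, 2, 8, 12, 13].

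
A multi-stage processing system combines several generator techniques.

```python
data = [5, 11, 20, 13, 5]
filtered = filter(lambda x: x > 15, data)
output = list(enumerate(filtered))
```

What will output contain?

Step 1: Filter [5, 11, 20, 13, 5] for > 15: [20].
Step 2: enumerate re-indexes from 0: [(0, 20)].
Therefore output = [(0, 20)].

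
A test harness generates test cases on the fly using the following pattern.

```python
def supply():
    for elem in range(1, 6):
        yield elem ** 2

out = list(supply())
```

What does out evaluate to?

Step 1: For each elem in range(1, 6), yield elem**2:
  elem=1: yield 1**2 = 1
  elem=2: yield 2**2 = 4
  elem=3: yield 3**2 = 9
  elem=4: yield 4**2 = 16
  elem=5: yield 5**2 = 25
Therefore out = [1, 4, 9, 16, 25].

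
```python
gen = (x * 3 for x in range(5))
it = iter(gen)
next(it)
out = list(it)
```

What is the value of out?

Step 1: Generator produces [0, 3, 6, 9, 12].
Step 2: next(it) consumes first element (0).
Step 3: list(it) collects remaining: [3, 6, 9, 12].
Therefore out = [3, 6, 9, 12].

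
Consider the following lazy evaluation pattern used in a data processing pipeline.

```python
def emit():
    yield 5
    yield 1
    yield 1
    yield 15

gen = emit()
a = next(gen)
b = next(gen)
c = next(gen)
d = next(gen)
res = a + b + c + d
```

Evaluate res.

Step 1: Create generator and consume all values:
  a = next(gen) = 5
  b = next(gen) = 1
  c = next(gen) = 1
  d = next(gen) = 15
Step 2: res = 5 + 1 + 1 + 15 = 22.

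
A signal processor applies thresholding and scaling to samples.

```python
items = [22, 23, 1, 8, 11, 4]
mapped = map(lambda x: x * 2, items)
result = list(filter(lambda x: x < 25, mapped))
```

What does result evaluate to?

Step 1: Map x * 2:
  22 -> 44
  23 -> 46
  1 -> 2
  8 -> 16
  11 -> 22
  4 -> 8
Step 2: Filter for < 25:
  44: removed
  46: removed
  2: kept
  16: kept
  22: kept
  8: kept
Therefore result = [2, 16, 22, 8].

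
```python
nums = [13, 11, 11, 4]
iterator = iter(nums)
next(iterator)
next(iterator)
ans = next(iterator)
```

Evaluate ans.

Step 1: Create iterator over [13, 11, 11, 4].
Step 2: next() consumes 13.
Step 3: next() consumes 11.
Step 4: next() returns 11.
Therefore ans = 11.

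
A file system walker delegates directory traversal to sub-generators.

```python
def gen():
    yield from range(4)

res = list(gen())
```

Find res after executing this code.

Step 1: yield from delegates to the iterable, yielding each element.
Step 2: Collected values: [0, 1, 2, 3].
Therefore res = [0, 1, 2, 3].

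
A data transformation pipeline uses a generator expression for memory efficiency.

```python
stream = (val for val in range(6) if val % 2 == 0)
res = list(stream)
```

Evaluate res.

Step 1: Filter range(6) keeping only even values:
  val=0: even, included
  val=1: odd, excluded
  val=2: even, included
  val=3: odd, excluded
  val=4: even, included
  val=5: odd, excluded
Therefore res = [0, 2, 4].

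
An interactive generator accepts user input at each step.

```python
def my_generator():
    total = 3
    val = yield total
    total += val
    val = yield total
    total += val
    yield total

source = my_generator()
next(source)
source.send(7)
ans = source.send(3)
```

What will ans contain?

Step 1: next() -> yield total=3.
Step 2: send(7) -> val=7, total = 3+7 = 10, yield 10.
Step 3: send(3) -> val=3, total = 10+3 = 13, yield 13.
Therefore ans = 13.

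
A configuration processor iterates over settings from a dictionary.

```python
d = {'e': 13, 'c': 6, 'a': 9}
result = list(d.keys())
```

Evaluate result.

Step 1: d.keys() returns the dictionary keys in insertion order.
Therefore result = ['e', 'c', 'a'].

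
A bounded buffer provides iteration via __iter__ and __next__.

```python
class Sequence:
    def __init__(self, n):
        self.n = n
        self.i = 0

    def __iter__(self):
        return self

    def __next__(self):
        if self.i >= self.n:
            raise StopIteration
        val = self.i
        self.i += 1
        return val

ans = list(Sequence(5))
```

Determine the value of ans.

Step 1: Sequence(5) creates an iterator counting 0 to 4.
Step 2: list() consumes all values: [0, 1, 2, 3, 4].
Therefore ans = [0, 1, 2, 3, 4].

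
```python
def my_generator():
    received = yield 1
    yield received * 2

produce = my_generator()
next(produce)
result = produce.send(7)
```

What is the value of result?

Step 1: next(produce) advances to first yield, producing 1.
Step 2: send(7) resumes, received = 7.
Step 3: yield received * 2 = 7 * 2 = 14.
Therefore result = 14.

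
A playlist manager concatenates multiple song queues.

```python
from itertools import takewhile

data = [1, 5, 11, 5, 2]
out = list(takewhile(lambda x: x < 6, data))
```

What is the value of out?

Step 1: takewhile stops at first element >= 6:
  1 < 6: take
  5 < 6: take
  11 >= 6: stop
Therefore out = [1, 5].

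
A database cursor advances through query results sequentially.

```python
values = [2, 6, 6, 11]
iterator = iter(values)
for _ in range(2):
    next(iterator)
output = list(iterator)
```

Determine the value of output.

Step 1: Create iterator over [2, 6, 6, 11].
Step 2: Advance 2 positions (consuming [2, 6]).
Step 3: list() collects remaining elements: [6, 11].
Therefore output = [6, 11].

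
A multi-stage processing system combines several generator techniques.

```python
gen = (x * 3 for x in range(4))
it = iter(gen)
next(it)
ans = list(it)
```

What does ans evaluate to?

Step 1: Generator produces [0, 3, 6, 9].
Step 2: next(it) consumes first element (0).
Step 3: list(it) collects remaining: [3, 6, 9].
Therefore ans = [3, 6, 9].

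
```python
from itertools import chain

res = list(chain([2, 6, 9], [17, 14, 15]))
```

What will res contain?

Step 1: chain() concatenates iterables: [2, 6, 9] + [17, 14, 15].
Therefore res = [2, 6, 9, 17, 14, 15].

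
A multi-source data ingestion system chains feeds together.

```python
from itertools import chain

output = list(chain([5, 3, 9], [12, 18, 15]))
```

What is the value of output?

Step 1: chain() concatenates iterables: [5, 3, 9] + [12, 18, 15].
Therefore output = [5, 3, 9, 12, 18, 15].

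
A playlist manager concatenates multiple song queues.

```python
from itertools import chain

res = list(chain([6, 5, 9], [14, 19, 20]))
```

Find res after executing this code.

Step 1: chain() concatenates iterables: [6, 5, 9] + [14, 19, 20].
Therefore res = [6, 5, 9, 14, 19, 20].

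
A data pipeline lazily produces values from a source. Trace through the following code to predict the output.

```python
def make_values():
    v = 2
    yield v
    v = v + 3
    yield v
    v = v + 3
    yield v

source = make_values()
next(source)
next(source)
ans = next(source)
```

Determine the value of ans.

Step 1: Trace through generator execution:
  Yield 1: v starts at 2, yield 2
  Yield 2: v = 2 + 3 = 5, yield 5
  Yield 3: v = 5 + 3 = 8, yield 8
Step 2: First next() gets 2, second next() gets the second value, third next() yields 8.
Therefore ans = 8.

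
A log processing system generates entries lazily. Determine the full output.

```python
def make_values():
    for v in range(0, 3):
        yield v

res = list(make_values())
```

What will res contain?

Step 1: The generator yields each value from range(0, 3).
Step 2: list() consumes all yields: [0, 1, 2].
Therefore res = [0, 1, 2].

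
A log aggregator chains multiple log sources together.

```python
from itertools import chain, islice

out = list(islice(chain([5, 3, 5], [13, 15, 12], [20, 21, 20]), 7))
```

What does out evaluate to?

Step 1: chain([5, 3, 5], [13, 15, 12], [20, 21, 20]) = [5, 3, 5, 13, 15, 12, 20, 21, 20].
Step 2: islice takes first 7 elements: [5, 3, 5, 13, 15, 12, 20].
Therefore out = [5, 3, 5, 13, 15, 12, 20].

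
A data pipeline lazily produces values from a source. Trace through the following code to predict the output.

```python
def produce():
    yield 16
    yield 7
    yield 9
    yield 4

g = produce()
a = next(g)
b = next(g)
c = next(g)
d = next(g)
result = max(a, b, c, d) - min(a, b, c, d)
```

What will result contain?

Step 1: Create generator and consume all values:
  a = next(g) = 16
  b = next(g) = 7
  c = next(g) = 9
  d = next(g) = 4
Step 2: max = 16, min = 4, result = 16 - 4 = 12.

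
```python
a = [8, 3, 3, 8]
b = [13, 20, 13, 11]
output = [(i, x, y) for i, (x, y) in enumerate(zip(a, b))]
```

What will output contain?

Step 1: enumerate(zip(a, b)) gives index with paired elements:
  i=0: (8, 13)
  i=1: (3, 20)
  i=2: (3, 13)
  i=3: (8, 11)
Therefore output = [(0, 8, 13), (1, 3, 20), (2, 3, 13), (3, 8, 11)].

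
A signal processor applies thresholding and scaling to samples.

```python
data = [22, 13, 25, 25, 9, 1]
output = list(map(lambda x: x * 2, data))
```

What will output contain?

Step 1: Apply lambda x: x * 2 to each element:
  22 -> 44
  13 -> 26
  25 -> 50
  25 -> 50
  9 -> 18
  1 -> 2
Therefore output = [44, 26, 50, 50, 18, 2].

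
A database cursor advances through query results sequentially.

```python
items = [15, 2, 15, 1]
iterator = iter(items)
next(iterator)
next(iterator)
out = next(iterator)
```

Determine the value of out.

Step 1: Create iterator over [15, 2, 15, 1].
Step 2: next() consumes 15.
Step 3: next() consumes 2.
Step 4: next() returns 15.
Therefore out = 15.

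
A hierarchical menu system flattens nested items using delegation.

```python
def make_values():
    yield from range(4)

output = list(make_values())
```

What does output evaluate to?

Step 1: yield from delegates to the iterable, yielding each element.
Step 2: Collected values: [0, 1, 2, 3].
Therefore output = [0, 1, 2, 3].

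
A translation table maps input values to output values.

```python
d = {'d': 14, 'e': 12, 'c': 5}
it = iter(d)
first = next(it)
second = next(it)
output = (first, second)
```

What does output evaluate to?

Step 1: iter(d) iterates over keys: ['d', 'e', 'c'].
Step 2: first = next(it) = 'd', second = next(it) = 'e'.
Therefore output = ('d', 'e').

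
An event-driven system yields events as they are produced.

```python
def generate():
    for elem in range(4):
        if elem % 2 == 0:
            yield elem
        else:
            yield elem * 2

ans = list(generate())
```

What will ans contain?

Step 1: For each elem in range(4), yield elem if even, else elem*2:
  elem=0 (even): yield 0
  elem=1 (odd): yield 1*2 = 2
  elem=2 (even): yield 2
  elem=3 (odd): yield 3*2 = 6
Therefore ans = [0, 2, 2, 6].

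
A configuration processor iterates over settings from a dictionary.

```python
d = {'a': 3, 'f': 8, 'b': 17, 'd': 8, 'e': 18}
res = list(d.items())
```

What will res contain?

Step 1: d.items() returns (key, value) pairs in insertion order.
Therefore res = [('a', 3), ('f', 8), ('b', 17), ('d', 8), ('e', 18)].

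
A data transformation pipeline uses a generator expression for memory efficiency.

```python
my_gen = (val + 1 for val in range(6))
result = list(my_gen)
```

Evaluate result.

Step 1: For each val in range(6), compute val+1:
  val=0: 0+1 = 1
  val=1: 1+1 = 2
  val=2: 2+1 = 3
  val=3: 3+1 = 4
  val=4: 4+1 = 5
  val=5: 5+1 = 6
Therefore result = [1, 2, 3, 4, 5, 6].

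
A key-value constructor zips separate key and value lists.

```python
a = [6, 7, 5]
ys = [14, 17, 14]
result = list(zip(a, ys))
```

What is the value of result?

Step 1: zip pairs elements at same index:
  Index 0: (6, 14)
  Index 1: (7, 17)
  Index 2: (5, 14)
Therefore result = [(6, 14), (7, 17), (5, 14)].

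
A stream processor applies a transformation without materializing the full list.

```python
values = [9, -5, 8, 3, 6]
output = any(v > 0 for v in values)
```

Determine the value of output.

Step 1: Check v > 0 for each element in [9, -5, 8, 3, 6]:
  9 > 0: True
  -5 > 0: False
  8 > 0: True
  3 > 0: True
  6 > 0: True
Step 2: any() returns True.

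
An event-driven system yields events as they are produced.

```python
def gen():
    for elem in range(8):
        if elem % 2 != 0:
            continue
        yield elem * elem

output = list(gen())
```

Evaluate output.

Step 1: Only yield elem**2 when elem is divisible by 2:
  elem=0: 0 % 2 == 0, yield 0**2 = 0
  elem=2: 2 % 2 == 0, yield 2**2 = 4
  elem=4: 4 % 2 == 0, yield 4**2 = 16
  elem=6: 6 % 2 == 0, yield 6**2 = 36
Therefore output = [0, 4, 16, 36].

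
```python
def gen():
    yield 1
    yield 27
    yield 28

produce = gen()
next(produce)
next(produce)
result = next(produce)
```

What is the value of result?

Step 1: gen() creates a generator.
Step 2: next(produce) yields 1 (consumed and discarded).
Step 3: next(produce) yields 27 (consumed and discarded).
Step 4: next(produce) yields 28, assigned to result.
Therefore result = 28.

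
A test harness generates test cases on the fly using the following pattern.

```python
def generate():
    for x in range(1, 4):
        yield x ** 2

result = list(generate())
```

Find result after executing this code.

Step 1: For each x in range(1, 4), yield x**2:
  x=1: yield 1**2 = 1
  x=2: yield 2**2 = 4
  x=3: yield 3**2 = 9
Therefore result = [1, 4, 9].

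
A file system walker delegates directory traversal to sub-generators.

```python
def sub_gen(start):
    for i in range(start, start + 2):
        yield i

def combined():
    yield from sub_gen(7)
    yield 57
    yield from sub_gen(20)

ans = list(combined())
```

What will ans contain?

Step 1: combined() delegates to sub_gen(7):
  yield 7
  yield 8
Step 2: yield 57
Step 3: Delegates to sub_gen(20):
  yield 20
  yield 21
Therefore ans = [7, 8, 57, 20, 21].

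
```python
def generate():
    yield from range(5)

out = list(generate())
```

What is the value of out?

Step 1: yield from delegates to the iterable, yielding each element.
Step 2: Collected values: [0, 1, 2, 3, 4].
Therefore out = [0, 1, 2, 3, 4].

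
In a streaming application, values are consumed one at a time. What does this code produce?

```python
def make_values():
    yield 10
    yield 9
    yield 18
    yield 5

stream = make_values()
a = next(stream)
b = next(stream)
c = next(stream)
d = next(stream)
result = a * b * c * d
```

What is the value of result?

Step 1: Create generator and consume all values:
  a = next(stream) = 10
  b = next(stream) = 9
  c = next(stream) = 18
  d = next(stream) = 5
Step 2: result = 10 * 9 * 18 * 5 = 8100.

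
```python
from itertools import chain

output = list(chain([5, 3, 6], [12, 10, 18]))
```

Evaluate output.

Step 1: chain() concatenates iterables: [5, 3, 6] + [12, 10, 18].
Therefore output = [5, 3, 6, 12, 10, 18].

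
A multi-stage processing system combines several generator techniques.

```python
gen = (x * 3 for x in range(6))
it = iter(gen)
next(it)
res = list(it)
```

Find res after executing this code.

Step 1: Generator produces [0, 3, 6, 9, 12, 15].
Step 2: next(it) consumes first element (0).
Step 3: list(it) collects remaining: [3, 6, 9, 12, 15].
Therefore res = [3, 6, 9, 12, 15].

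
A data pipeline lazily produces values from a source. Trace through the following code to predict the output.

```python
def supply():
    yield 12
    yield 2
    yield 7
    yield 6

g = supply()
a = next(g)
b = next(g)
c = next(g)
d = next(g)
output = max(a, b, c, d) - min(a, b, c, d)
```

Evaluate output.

Step 1: Create generator and consume all values:
  a = next(g) = 12
  b = next(g) = 2
  c = next(g) = 7
  d = next(g) = 6
Step 2: max = 12, min = 2, output = 12 - 2 = 10.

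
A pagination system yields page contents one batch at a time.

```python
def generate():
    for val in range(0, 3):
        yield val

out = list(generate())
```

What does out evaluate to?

Step 1: The generator yields each value from range(0, 3).
Step 2: list() consumes all yields: [0, 1, 2].
Therefore out = [0, 1, 2].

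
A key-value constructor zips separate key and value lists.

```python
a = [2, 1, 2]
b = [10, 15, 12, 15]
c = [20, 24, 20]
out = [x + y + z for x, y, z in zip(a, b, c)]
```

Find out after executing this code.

Step 1: zip three lists (truncates to shortest, len=3):
  2 + 10 + 20 = 32
  1 + 15 + 24 = 40
  2 + 12 + 20 = 34
Therefore out = [32, 40, 34].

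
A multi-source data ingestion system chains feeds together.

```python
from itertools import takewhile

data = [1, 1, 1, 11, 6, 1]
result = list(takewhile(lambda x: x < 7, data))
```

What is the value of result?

Step 1: takewhile stops at first element >= 7:
  1 < 7: take
  1 < 7: take
  1 < 7: take
  11 >= 7: stop
Therefore result = [1, 1, 1].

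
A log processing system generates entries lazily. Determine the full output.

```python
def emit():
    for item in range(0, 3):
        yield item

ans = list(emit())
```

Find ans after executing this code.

Step 1: The generator yields each value from range(0, 3).
Step 2: list() consumes all yields: [0, 1, 2].
Therefore ans = [0, 1, 2].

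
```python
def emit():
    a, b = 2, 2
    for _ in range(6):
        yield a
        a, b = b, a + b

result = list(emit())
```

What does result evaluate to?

Step 1: Fibonacci-like sequence starting with a=2, b=2:
  Iteration 1: yield a=2, then a,b = 2,4
  Iteration 2: yield a=2, then a,b = 4,6
  Iteration 3: yield a=4, then a,b = 6,10
  Iteration 4: yield a=6, then a,b = 10,16
  Iteration 5: yield a=10, then a,b = 16,26
  Iteration 6: yield a=16, then a,b = 26,42
Therefore result = [2, 2, 4, 6, 10, 16].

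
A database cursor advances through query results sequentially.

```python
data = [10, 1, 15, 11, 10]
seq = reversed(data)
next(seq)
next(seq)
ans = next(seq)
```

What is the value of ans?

Step 1: reversed([10, 1, 15, 11, 10]) gives iterator: [10, 11, 15, 1, 10].
Step 2: First next() = 10, second next() = 11.
Step 3: Third next() = 15.
Therefore ans = 15.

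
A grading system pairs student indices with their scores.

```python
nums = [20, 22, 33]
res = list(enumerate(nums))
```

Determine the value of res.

Step 1: enumerate pairs each element with its index:
  (0, 20)
  (1, 22)
  (2, 33)
Therefore res = [(0, 20), (1, 22), (2, 33)].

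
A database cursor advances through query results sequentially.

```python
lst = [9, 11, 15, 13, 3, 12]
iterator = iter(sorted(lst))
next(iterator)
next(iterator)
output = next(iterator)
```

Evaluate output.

Step 1: sorted([9, 11, 15, 13, 3, 12]) = [3, 9, 11, 12, 13, 15].
Step 2: Create iterator and skip 2 elements.
Step 3: next() returns 11.
Therefore output = 11.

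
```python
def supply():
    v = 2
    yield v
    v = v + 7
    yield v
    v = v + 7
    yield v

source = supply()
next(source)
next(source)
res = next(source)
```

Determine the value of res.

Step 1: Trace through generator execution:
  Yield 1: v starts at 2, yield 2
  Yield 2: v = 2 + 7 = 9, yield 9
  Yield 3: v = 9 + 7 = 16, yield 16
Step 2: First next() gets 2, second next() gets the second value, third next() yields 16.
Therefore res = 16.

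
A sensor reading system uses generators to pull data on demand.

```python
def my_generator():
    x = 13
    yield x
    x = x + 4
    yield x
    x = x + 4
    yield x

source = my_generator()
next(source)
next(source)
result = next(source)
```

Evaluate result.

Step 1: Trace through generator execution:
  Yield 1: x starts at 13, yield 13
  Yield 2: x = 13 + 4 = 17, yield 17
  Yield 3: x = 17 + 4 = 21, yield 21
Step 2: First next() gets 13, second next() gets the second value, third next() yields 21.
Therefore result = 21.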